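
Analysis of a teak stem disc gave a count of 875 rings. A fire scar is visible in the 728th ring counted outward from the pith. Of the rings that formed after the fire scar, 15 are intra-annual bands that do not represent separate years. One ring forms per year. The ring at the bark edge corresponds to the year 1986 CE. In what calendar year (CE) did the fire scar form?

1854 CE

Between ring 728 and the bark edge there are 875 − 728 = 147 rings.
Removing the 15 false rings leaves 147 − 15 = 132 true rings beyond the fire scar.
Counting back 132 years from 1986 CE places the fire scar in 1986 − 132 = 1854 CE.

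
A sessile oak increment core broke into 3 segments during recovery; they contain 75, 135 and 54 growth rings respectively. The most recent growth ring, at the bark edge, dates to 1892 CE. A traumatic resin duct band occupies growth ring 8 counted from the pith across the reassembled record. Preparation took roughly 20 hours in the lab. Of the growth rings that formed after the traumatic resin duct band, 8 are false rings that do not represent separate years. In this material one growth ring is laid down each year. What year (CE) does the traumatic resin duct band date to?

1644 CE

Total growth rings = 75 + 135 + 54 = 264.
Between growth ring 8 and the bark edge there are 264 − 8 = 256 growth rings.
Excluding 8 false growth rings: 256 − 8 = 248.
The growth ring at the bark edge is 1892 CE, so the traumatic resin duct band dates to 1892 − 248 = 1644 CE.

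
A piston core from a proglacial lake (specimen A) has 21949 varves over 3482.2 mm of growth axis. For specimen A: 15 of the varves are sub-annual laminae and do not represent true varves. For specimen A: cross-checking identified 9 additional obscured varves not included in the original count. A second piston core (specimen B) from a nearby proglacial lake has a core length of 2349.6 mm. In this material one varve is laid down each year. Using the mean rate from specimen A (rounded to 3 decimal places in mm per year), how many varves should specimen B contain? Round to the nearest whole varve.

Specimen A: correcting the raw count gives 21949 − 15 + 9 = 21943 true varves.
A: 3482.2 mm over 21943 years gives 3482.2 / 21943 ≈ 0.159 mm/year.
For B, 2349.6 / 0.159 = 14777.36 years ≈ 14777 varves.

14777 varves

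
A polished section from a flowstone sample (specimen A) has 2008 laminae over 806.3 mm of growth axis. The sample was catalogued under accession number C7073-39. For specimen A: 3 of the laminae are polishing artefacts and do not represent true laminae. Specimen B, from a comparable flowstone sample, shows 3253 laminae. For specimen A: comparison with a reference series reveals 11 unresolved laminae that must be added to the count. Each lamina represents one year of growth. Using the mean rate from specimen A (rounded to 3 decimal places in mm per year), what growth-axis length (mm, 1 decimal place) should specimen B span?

1301.2 mm

Specimen A: correcting the raw count gives 2008 − 3 + 11 = 2016 true laminae.
A: Mean rate = 806.3 mm / 2016 years ≈ 0.400 mm/yr.
B's length ≈ 0.400 × 3253 = 1301.2 mm.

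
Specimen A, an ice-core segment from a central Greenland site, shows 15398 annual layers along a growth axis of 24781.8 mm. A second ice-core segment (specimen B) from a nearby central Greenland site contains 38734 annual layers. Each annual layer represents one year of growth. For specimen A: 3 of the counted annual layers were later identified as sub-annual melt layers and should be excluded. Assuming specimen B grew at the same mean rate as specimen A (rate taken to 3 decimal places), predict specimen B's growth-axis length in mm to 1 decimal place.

62361.7 mm

Specimen A: correcting the raw count gives 15398 − 3 = 15395 true annual layers.
A: Mean rate = 24781.8 mm / 15395 years ≈ 1.610 mm/year.
Length of B = 1.610 × 38734 = 62361.7 mm.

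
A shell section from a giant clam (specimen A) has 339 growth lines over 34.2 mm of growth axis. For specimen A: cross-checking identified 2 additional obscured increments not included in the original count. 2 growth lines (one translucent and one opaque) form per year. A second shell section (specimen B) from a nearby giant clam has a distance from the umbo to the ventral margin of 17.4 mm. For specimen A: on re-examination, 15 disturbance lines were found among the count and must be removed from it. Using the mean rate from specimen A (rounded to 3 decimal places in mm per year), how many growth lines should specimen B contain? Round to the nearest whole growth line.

166 growth lines

Specimen A: correcting the raw count gives 339 − 15 + 2 = 326 true growth lines.
Specimen A: 326 growth lines at 2 per year is 326 / 2 = 163 years.
A: Mean rate = 34.2 mm / 163 years ≈ 0.210 mm/yr.
Specimen B: 17.4 mm / 0.210 mm per year = 82.86 years; at 2 growth lines per year that is 82.86 × 2 ≈ 166 growth lines.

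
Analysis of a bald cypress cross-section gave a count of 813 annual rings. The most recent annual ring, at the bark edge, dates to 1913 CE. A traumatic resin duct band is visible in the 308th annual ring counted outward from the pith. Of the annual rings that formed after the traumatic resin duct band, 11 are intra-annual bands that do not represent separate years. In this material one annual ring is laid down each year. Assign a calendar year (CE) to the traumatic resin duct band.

1419 CE

The traumatic resin duct band sits at annual ring 308 from the pith, so 813 − 308 = 505 annual rings formed after it.
Removing the 11 false annual rings leaves 505 − 11 = 494 true annual rings beyond the traumatic resin duct band.
The annual ring at the bark edge is 1913 CE, so the traumatic resin duct band dates to 1913 − 494 = 1419 CE.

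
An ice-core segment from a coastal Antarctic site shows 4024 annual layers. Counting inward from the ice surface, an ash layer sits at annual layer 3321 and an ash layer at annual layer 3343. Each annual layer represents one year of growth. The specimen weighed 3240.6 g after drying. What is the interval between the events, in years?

22 yr

The two markers are separated by 3343 − 3321 = 22 annual layers.
At one annual layer per year, 22 years elapsed between them.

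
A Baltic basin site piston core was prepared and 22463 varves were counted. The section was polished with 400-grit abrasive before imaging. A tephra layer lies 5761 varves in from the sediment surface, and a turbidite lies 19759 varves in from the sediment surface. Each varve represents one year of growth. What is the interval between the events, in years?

13998 yr

Separation: 19759 − 5761 = 13998 varves.
At one varve per year, 13998 years elapsed between them.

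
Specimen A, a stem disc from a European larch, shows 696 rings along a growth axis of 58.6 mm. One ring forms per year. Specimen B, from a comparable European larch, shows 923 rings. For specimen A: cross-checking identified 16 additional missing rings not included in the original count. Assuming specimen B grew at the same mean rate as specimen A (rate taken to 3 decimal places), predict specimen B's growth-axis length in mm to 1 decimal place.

75.7 mm

Specimen A: after corrections the count is 696 + 16 = 712 rings.
A: 58.6 mm over 712 years gives 58.6 / 712 ≈ 0.082 mm/year.
For B, 0.082 mm/year × 923 years = 75.7 mm.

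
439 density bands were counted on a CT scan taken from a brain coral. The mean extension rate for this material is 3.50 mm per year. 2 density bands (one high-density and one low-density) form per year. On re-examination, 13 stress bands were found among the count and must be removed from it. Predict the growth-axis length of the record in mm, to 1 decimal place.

After corrections the count is 439 − 13 = 426 density bands.
Dividing by 2 density bands per year: 426 / 2 = 213 years.
213 years at 3.50 mm/year gives 3.50 × 213 = 745.5 mm.

745.5 mm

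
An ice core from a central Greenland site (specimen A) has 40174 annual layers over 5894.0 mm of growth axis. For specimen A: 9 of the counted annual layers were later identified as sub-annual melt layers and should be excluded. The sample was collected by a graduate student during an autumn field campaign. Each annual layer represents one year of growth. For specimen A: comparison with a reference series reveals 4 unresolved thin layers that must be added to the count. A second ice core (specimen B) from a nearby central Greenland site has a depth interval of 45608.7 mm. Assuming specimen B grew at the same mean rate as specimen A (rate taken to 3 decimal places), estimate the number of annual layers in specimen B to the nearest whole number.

310263 annual layers

Specimen A: correcting the raw count gives 40174 − 9 + 4 = 40169 true annual layers.
A: 5894.0 mm over 40169 years gives 5894.0 / 40169 ≈ 0.147 mm/year.
Specimen B: 45608.7 mm / 0.147 mm per year = 310263.27 years ≈ 310263 annual layers.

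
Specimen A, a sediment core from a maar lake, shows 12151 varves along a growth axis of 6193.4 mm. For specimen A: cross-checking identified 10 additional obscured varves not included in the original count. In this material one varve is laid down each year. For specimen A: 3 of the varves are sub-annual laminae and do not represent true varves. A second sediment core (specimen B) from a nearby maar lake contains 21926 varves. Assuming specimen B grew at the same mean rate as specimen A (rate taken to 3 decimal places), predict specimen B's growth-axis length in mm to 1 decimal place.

11160.3 mm

Specimen A: adjusted count: 12151 − 3 + 10 = 12158 varves.
A: Extension rate ≈ 6193.4 / 12158 = 0.509 mm/year.
B's length ≈ 0.509 × 21926 = 11160.3 mm.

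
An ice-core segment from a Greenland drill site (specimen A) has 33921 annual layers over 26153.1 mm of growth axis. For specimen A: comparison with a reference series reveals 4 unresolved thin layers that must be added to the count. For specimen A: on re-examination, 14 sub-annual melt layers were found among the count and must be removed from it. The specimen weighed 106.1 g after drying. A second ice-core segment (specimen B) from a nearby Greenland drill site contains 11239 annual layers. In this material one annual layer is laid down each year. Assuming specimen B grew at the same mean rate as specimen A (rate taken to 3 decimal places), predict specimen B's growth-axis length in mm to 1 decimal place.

Specimen A: correcting the raw count gives 33921 − 14 + 4 = 33911 true annual layers.
A: 26153.1 mm over 33911 years gives 26153.1 / 33911 ≈ 0.771 mm/yr.
B's length ≈ 0.771 × 11239 = 8665.3 mm.

8665.3 mm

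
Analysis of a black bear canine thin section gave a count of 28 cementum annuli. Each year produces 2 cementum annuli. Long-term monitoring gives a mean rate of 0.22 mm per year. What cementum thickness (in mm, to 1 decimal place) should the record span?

3.1 mm

28 cementum annuli at 2 per year is 28 / 2 = 14 years.
14 years at 0.22 mm/year gives 0.22 × 14 = 3.1 mm.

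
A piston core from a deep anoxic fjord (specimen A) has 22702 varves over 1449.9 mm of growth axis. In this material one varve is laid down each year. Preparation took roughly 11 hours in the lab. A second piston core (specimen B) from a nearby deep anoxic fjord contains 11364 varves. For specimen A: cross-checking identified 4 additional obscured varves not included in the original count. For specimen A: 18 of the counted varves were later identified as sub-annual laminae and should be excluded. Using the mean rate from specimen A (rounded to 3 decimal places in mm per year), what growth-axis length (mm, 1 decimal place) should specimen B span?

Specimen A: after corrections the count is 22702 − 18 + 4 = 22688 varves.
A: Mean rate = 1449.9 mm / 22688 years ≈ 0.064 mm per year.
Length of B = 0.064 × 11364 = 727.3 mm.

727.3 mm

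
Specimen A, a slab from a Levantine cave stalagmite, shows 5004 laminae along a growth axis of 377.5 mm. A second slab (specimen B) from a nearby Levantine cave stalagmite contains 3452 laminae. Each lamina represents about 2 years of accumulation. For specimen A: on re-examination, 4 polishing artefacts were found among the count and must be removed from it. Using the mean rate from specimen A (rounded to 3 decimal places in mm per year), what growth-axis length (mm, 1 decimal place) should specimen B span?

Specimen A: after corrections the count is 5004 − 4 = 5000 laminae.
Specimen A: multiplying by 2 years per lamina: 5000 × 2 = 10000 years.
A: Extension rate ≈ 377.5 / 10000 = 0.038 mm per year.
Specimen B: 3452 laminae at 2 years each span 3452 × 2 = 6904 years. B's length ≈ 0.038 × 6904 = 262.4 mm.

262.4 mm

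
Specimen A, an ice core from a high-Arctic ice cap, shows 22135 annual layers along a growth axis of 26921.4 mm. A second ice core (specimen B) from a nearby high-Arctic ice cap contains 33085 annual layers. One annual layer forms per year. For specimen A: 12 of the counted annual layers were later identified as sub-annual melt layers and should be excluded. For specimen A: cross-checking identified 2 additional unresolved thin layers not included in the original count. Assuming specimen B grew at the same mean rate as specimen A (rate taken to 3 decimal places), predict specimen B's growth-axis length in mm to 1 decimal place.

Specimen A: after corrections the count is 22135 − 12 + 2 = 22125 annual layers.
A: Mean rate = 26921.4 mm / 22125 years ≈ 1.217 mm per year.
Length of B = 1.217 × 33085 = 40264.4 mm.

40264.4 mm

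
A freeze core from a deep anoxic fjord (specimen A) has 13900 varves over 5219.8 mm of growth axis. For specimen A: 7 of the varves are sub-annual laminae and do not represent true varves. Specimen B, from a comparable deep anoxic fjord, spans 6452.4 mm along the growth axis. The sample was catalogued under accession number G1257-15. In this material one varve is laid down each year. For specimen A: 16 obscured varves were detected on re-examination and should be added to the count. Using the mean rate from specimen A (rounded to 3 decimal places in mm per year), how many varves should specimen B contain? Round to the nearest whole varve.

Specimen A: true varve count = 13900 − 7 + 16 = 13909.
A: 5219.8 mm over 13909 years gives 5219.8 / 13909 ≈ 0.375 mm/year.
B spans 6452.4 / 0.375 = 17206.40 years ≈ 17206 varves.

17206 varves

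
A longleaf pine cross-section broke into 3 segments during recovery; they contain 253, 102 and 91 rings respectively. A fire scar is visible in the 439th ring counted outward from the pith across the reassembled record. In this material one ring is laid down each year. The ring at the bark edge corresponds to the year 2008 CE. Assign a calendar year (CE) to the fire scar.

2001 CE

Total rings = 253 + 102 + 91 = 446.
446 − 439 = 7 rings lie beyond the fire scar toward the bark edge.
Counting back 7 years from 2008 CE places the fire scar in 2008 − 7 = 2001 CE.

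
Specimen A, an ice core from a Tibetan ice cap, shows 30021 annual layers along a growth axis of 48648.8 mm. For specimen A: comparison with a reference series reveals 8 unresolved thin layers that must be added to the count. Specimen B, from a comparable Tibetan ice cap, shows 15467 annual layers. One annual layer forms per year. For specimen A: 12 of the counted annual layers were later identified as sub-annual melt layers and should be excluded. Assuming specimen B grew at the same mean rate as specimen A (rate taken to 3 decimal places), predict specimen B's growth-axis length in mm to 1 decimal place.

Specimen A: adjusted count: 30021 − 12 + 8 = 30017 annual layers.
A: 48648.8 mm over 30017 years gives 48648.8 / 30017 ≈ 1.621 mm/yr.
Length of B = 1.621 × 15467 = 25072.0 mm.

25072.0 mm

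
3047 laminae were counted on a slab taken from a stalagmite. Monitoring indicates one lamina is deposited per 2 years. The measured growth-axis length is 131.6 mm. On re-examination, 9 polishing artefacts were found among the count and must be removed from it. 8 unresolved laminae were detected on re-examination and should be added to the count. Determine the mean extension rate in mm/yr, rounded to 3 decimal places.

True lamina count = 3047 − 9 + 8 = 3046.
Multiplying by 2 years per lamina: 3046 × 2 = 6092 years.
Extension rate ≈ 131.6 / 6092 = 0.022 mm/yr.

0.022 mm/yr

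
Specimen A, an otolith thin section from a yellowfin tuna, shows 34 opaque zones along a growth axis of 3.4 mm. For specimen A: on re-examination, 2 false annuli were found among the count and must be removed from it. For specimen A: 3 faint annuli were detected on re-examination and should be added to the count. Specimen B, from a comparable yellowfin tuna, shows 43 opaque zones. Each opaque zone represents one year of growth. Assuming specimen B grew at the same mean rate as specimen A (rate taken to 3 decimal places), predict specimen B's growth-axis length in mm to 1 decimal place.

Specimen A: true opaque zone count = 34 − 2 + 3 = 35.
A: Mean rate = 3.4 mm / 35 years ≈ 0.097 mm per year.
Length of B = 0.097 × 43 = 4.2 mm.

4.2 mm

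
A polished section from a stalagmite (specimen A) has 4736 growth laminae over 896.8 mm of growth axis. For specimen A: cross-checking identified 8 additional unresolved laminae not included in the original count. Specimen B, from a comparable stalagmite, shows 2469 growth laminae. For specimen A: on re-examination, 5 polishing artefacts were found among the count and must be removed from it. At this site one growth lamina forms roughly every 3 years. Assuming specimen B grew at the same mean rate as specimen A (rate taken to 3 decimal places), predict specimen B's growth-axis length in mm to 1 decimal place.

466.6 mm

Specimen A: true growth lamina count = 4736 − 5 + 8 = 4739.
Specimen A: at 3 years per growth lamina, 4739 × 3 = 14217 years.
A: Extension rate ≈ 896.8 / 14217 = 0.063 mm/year.
Specimen B: multiplying by 3 years per growth lamina: 2469 × 3 = 7407 years. Length of B = 0.063 × 7407 = 466.6 mm.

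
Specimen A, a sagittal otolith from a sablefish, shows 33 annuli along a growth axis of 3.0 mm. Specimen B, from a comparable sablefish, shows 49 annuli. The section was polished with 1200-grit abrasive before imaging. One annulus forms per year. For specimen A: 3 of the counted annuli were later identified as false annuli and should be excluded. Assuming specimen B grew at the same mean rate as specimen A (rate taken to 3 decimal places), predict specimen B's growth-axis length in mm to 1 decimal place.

Specimen A: adjusted count: 33 − 3 = 30 annuli.
A: Mean rate = 3.0 mm / 30 years ≈ 0.100 mm/yr.
B's length ≈ 0.100 × 49 = 4.9 mm.

4.9 mm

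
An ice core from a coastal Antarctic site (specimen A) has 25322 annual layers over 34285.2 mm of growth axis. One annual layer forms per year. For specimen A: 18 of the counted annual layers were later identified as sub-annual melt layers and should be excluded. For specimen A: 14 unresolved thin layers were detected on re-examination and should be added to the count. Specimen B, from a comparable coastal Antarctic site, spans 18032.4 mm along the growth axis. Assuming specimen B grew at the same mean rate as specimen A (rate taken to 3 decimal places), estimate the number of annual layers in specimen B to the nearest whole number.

Specimen A: adjusted count: 25322 − 18 + 14 = 25318 annual layers.
A: Mean rate = 34285.2 mm / 25318 years ≈ 1.354 mm/year.
Specimen B: 18032.4 mm / 1.354 mm per year = 13317.87 years ≈ 13318 annual layers.

13318 annual layers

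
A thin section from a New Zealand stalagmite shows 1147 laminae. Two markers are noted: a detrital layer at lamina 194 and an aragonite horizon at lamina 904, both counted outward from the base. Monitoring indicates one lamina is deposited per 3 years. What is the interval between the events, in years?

2130 years

The two markers are separated by 904 − 194 = 710 laminae.
710 laminae at 3 years each span 710 × 3 = 2130 years.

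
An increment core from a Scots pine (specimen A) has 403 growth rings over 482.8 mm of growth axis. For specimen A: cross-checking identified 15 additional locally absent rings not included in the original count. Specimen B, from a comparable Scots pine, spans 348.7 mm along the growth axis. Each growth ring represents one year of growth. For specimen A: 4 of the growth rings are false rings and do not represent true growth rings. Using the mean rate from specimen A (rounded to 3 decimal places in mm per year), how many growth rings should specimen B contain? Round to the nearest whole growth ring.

Specimen A: true growth ring count = 403 − 4 + 15 = 414.
A: Mean rate = 482.8 mm / 414 years ≈ 1.166 mm/year.
B spans 348.7 / 1.166 = 299.06 years ≈ 299 growth rings.

299 growth rings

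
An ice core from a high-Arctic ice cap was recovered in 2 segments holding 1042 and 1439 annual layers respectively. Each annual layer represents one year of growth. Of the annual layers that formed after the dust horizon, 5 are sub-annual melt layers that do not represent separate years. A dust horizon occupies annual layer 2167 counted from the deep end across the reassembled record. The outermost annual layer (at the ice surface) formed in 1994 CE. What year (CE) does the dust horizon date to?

Total annual layers = 1042 + 1439 = 2481.
Between annual layer 2167 and the ice surface there are 2481 − 2167 = 314 annual layers.
314 − 5 false = 309 true annual layers after the dust horizon.
1994 − 309 = 1685 CE.

1685 CE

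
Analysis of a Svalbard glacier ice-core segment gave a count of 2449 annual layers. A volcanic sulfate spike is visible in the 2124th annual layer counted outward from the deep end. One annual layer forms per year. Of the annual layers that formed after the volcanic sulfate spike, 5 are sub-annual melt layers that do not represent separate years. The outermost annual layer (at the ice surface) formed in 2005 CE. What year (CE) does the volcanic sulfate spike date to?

The volcanic sulfate spike sits at annual layer 2124 from the deep end, so 2449 − 2124 = 325 annual layers formed after it.
Excluding 5 false annual layers: 325 − 5 = 320.
Counting back 320 years from 2005 CE places the volcanic sulfate spike in 2005 − 320 = 1685 CE.

1685 CE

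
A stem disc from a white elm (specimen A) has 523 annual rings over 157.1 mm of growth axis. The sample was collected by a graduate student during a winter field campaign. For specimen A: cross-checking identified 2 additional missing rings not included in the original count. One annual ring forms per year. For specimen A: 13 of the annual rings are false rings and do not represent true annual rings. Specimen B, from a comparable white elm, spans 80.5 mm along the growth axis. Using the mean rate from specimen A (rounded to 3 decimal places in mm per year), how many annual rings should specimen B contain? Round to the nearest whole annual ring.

Specimen A: after corrections the count is 523 − 13 + 2 = 512 annual rings.
A: 157.1 mm over 512 years gives 157.1 / 512 ≈ 0.307 mm/yr.
For B, 80.5 / 0.307 = 262.21 years ≈ 262 annual rings.

262 annual rings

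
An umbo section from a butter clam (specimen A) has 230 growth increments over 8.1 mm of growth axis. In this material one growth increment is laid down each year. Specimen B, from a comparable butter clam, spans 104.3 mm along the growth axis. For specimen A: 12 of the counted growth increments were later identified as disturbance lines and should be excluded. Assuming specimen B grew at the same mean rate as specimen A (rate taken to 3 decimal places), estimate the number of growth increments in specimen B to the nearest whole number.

2819 growth increments

Specimen A: true growth increment count = 230 − 12 = 218.
A: Extension rate ≈ 8.1 / 218 = 0.037 mm per year.
Specimen B: 104.3 mm / 0.037 mm per year = 2818.92 years ≈ 2819 growth increments.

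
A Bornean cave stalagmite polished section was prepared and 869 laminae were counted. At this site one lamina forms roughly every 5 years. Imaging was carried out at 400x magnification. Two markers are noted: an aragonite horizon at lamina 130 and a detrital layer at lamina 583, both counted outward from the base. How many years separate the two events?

2265 years

The two markers are separated by 583 − 130 = 453 laminae.
Multiplying by 5 years per lamina: 453 × 5 = 2265 years.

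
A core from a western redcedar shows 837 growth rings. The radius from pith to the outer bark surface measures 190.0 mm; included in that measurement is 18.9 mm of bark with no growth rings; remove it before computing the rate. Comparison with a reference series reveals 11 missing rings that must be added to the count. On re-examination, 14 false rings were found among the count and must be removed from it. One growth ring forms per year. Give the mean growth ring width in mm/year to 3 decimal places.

Adjusted count: 837 − 14 + 11 = 834 growth rings.
The growth record spans 190.0 − 18.9 = 171.1 mm.
Mean rate = 171.1 mm / 834 years ≈ 0.205 mm/year.

0.205 mm/year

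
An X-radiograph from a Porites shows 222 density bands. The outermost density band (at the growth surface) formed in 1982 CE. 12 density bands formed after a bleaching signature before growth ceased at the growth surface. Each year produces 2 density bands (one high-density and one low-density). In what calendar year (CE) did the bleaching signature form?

12 density bands post-date the bleaching signature.
Dividing by 2 density bands per year: 12 / 2 = 6 years.
The density band at the growth surface is 1982 CE, so the bleaching signature dates to 1982 − 6 = 1976 CE.

1976 CE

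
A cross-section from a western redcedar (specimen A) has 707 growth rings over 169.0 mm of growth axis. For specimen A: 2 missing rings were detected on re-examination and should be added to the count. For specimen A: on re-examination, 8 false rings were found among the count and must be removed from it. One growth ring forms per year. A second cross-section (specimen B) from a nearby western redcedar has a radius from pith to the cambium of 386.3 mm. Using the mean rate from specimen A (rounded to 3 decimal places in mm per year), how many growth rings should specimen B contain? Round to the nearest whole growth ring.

Specimen A: adjusted count: 707 − 8 + 2 = 701 growth rings.
A: 169.0 mm over 701 years gives 169.0 / 701 ≈ 0.241 mm/yr.
For B, 386.3 / 0.241 = 1602.90 years ≈ 1603 growth rings.

1603 growth rings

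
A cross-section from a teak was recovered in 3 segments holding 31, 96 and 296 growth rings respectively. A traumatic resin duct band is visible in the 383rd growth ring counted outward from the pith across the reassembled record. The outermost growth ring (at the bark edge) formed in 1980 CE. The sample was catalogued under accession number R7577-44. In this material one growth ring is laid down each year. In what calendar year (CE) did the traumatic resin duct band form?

Total growth rings = 31 + 96 + 296 = 423.
The traumatic resin duct band sits at growth ring 383 from the pith, so 423 − 383 = 40 growth rings formed after it.
The growth ring at the bark edge is 1980 CE, so the traumatic resin duct band dates to 1980 − 40 = 1940 CE.

1940 CE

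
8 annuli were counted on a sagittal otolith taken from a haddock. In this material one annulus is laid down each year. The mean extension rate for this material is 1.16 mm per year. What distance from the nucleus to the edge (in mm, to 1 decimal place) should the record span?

9.3 mm

The record spans 8 years at 1.16 mm per year.
Length ≈ 1.16 × 8 = 9.3 mm.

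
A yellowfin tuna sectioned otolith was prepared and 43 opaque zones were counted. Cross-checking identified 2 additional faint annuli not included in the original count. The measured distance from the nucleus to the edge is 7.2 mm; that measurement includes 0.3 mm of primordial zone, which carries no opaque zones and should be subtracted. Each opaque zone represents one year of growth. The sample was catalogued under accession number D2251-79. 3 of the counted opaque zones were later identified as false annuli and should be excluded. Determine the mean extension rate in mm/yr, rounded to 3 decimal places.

0.164 mm/yr

Correcting the raw count gives 43 − 3 + 2 = 42 true opaque zones.
Removing the 0.3 mm offcut leaves 7.2 − 0.3 = 6.9 mm.
Mean rate = 6.9 mm / 42 years ≈ 0.164 mm/yr.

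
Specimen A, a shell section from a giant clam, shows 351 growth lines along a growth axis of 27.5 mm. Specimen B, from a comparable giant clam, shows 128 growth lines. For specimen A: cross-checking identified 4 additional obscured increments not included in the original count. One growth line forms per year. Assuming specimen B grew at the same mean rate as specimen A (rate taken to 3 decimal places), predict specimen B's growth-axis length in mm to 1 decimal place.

9.9 mm

Specimen A: correcting the raw count gives 351 + 4 = 355 true growth lines.
A: Extension rate ≈ 27.5 / 355 = 0.077 mm/year.
Length of B = 0.077 × 128 = 9.9 mm.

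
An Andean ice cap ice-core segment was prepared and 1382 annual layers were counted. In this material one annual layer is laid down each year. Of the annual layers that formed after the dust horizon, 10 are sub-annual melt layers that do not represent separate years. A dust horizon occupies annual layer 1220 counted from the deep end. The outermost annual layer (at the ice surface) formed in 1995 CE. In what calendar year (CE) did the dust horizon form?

1843 CE

The dust horizon sits at annual layer 1220 from the deep end, so 1382 − 1220 = 162 annual layers formed after it.
Excluding 10 false annual layers: 162 − 10 = 152.
Counting back 152 years from 1995 CE places the dust horizon in 1995 − 152 = 1843 CE.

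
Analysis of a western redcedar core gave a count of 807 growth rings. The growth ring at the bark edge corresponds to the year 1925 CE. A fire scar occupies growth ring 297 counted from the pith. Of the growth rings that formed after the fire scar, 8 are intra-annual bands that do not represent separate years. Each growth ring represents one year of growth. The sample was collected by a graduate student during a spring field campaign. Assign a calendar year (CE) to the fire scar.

807 − 297 = 510 growth rings lie beyond the fire scar toward the bark edge.
510 − 8 false = 502 true growth rings after the fire scar.
The growth ring at the bark edge is 1925 CE, so the fire scar dates to 1925 − 502 = 1423 CE.

1423 CE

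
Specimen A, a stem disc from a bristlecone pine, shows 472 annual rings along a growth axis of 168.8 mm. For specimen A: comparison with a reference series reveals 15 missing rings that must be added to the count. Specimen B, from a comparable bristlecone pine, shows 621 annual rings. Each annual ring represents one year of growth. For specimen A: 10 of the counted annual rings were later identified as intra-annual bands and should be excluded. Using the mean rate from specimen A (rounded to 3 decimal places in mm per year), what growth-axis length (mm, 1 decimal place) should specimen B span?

219.8 mm

Specimen A: true annual ring count = 472 − 10 + 15 = 477.
A: Extension rate ≈ 168.8 / 477 = 0.354 mm per year.
For B, 0.354 mm/year × 621 years = 219.8 mm.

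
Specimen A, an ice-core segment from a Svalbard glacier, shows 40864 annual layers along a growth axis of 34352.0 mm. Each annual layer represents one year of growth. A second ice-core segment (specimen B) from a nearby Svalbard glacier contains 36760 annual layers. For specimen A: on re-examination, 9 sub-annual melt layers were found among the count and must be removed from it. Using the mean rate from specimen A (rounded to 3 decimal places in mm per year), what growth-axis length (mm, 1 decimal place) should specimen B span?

30915.2 mm

Specimen A: correcting the raw count gives 40864 − 9 = 40855 true annual layers.
A: 34352.0 mm over 40855 years gives 34352.0 / 40855 ≈ 0.841 mm/yr.
Length of B = 0.841 × 36760 = 30915.2 mm.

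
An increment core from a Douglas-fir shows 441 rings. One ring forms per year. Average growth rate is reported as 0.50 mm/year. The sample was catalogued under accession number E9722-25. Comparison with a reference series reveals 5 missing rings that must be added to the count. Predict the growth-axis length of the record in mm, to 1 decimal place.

223.0 mm

True ring count = 441 + 5 = 446.
Length ≈ 0.50 × 446 = 223.0 mm.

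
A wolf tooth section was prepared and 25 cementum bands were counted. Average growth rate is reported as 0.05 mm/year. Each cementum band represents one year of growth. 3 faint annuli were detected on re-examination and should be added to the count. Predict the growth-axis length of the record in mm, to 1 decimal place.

Correcting the raw count gives 25 + 3 = 28 true cementum bands.
Length ≈ 0.05 × 28 = 1.4 mm.

1.4 mm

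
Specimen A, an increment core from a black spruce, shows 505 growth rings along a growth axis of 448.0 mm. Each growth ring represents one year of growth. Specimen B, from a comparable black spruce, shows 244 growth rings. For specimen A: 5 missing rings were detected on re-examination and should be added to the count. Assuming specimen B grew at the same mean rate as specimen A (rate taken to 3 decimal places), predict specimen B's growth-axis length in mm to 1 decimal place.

Specimen A: correcting the raw count gives 505 + 5 = 510 true growth rings.
A: Mean rate = 448.0 mm / 510 years ≈ 0.878 mm/yr.
Length of B = 0.878 × 244 = 214.2 mm.

214.2 mm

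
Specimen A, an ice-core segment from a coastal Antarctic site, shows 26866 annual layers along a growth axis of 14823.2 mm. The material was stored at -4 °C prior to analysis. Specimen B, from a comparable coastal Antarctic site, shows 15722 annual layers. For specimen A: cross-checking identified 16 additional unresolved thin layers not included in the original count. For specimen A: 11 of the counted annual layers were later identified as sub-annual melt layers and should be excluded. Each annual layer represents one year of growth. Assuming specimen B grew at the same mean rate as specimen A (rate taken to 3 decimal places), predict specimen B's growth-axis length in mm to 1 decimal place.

8678.5 mm

Specimen A: after corrections the count is 26866 − 11 + 16 = 26871 annual layers.
A: 14823.2 mm over 26871 years gives 14823.2 / 26871 ≈ 0.552 mm per year.
For B, 0.552 mm/year × 15722 years = 8678.5 mm.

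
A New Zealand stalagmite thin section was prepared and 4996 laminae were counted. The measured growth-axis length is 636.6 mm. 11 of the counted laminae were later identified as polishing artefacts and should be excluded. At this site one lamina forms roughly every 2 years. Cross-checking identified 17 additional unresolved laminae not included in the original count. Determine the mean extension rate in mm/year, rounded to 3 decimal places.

0.064 mm/year

True lamina count = 4996 − 11 + 17 = 5002.
5002 laminae at 2 years each span 5002 × 2 = 10004 years.
Extension rate ≈ 636.6 / 10004 = 0.064 mm/year.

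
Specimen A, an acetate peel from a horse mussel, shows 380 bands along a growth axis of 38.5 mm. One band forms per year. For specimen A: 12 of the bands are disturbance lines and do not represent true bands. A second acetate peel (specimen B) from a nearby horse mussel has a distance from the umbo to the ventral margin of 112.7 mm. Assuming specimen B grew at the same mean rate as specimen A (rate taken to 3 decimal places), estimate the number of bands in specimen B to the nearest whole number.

Specimen A: after corrections the count is 380 − 12 = 368 bands.
A: Mean rate = 38.5 mm / 368 years ≈ 0.105 mm/year.
B spans 112.7 / 0.105 = 1073.33 years ≈ 1073 bands.

1073 bands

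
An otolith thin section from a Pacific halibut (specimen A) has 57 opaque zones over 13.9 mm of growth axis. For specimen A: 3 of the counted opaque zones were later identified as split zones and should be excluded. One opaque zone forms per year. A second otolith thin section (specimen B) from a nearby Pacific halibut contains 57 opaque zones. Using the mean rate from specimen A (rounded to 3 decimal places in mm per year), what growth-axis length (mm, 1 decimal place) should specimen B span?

14.6 mm

Specimen A: correcting the raw count gives 57 − 3 = 54 true opaque zones.
A: 13.9 mm over 54 years gives 13.9 / 54 ≈ 0.257 mm/yr.
Length of B = 0.257 × 57 = 14.6 mm.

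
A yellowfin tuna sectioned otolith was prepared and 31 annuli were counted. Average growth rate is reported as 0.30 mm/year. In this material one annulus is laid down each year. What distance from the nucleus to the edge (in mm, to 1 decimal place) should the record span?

The record spans 31 years at 0.30 mm per year.
Length ≈ 0.30 × 31 = 9.3 mm.

9.3 mm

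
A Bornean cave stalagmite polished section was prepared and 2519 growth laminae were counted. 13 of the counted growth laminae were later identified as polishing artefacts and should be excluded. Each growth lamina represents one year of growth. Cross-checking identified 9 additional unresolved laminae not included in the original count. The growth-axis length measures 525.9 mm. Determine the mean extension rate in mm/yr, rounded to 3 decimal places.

0.209 mm/yr

True growth lamina count = 2519 − 13 + 9 = 2515.
525.9 mm over 2515 years gives 525.9 / 2515 ≈ 0.209 mm/yr.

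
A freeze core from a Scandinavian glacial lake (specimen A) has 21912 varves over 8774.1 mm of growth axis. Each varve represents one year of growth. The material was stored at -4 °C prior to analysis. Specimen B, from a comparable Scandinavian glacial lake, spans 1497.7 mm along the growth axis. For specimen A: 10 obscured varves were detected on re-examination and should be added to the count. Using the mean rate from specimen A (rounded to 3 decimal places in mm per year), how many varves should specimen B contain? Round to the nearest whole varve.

Specimen A: after corrections the count is 21912 + 10 = 21922 varves.
A: Mean rate = 8774.1 mm / 21922 years ≈ 0.400 mm/yr.
For B, 1497.7 / 0.400 = 3744.25 years ≈ 3744 varves.

3744 varves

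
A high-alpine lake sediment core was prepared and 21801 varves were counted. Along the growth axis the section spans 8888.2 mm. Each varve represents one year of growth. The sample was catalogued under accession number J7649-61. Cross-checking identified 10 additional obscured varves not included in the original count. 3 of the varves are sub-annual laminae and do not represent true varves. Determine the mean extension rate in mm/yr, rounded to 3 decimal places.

0.408 mm/yr

Correcting the raw count gives 21801 − 3 + 10 = 21808 true varves.
Mean rate = 8888.2 mm / 21808 years ≈ 0.408 mm/yr.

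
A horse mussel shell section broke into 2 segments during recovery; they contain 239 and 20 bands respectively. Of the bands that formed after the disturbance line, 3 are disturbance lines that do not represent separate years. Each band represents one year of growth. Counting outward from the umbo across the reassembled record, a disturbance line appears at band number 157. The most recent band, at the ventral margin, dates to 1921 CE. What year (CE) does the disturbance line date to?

Total bands = 239 + 20 = 259.
259 − 157 = 102 bands lie beyond the disturbance line toward the ventral margin.
Excluding 3 false bands: 102 − 3 = 99.
Counting back 99 years from 1921 CE places the disturbance line in 1921 − 99 = 1822 CE.

1822 CE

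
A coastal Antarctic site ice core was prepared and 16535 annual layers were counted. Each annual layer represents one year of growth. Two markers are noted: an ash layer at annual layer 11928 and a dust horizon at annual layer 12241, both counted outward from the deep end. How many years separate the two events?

12241 − 11928 = 313 annual layers lie between the two events.
That is 313 years at one annual layer per year.

313 yr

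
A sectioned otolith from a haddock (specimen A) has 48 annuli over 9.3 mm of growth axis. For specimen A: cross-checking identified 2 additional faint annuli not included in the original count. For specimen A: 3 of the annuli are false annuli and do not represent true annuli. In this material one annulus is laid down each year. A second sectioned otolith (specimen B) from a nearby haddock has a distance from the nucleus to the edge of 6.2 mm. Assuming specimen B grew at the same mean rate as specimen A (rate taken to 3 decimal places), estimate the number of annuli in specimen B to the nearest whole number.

Specimen A: after corrections the count is 48 − 3 + 2 = 47 annuli.
A: Mean rate = 9.3 mm / 47 years ≈ 0.198 mm/year.
B spans 6.2 / 0.198 = 31.31 years ≈ 31 annuli.

31 annuli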